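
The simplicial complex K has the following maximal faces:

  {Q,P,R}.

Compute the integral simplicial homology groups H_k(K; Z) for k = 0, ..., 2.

H_0 ≅ Z,  H_1 = 0,  H_2 = 0.

Take the total order P < Q < R on the vertex set. Then K (dimension 2) consists of the simplices:

  0-simplices (3): P, Q, R
  1-simplices (3): PQ, PR, QR
  2-simplices (1): PQR

Hence C_0 ≅ Z^3, C_1 ≅ Z^3, C_2 ≅ Z^1.

∂_1: C_1 → C_0 sends each edge [p,q] (with p < q) to q − p. For instance
  ∂PR = R − P.
The resulting 3×3 matrix has rank 2, and its Smith normal form has invariant factors (1,1).

∂_2: C_2 → C_1 acts by ∂[p,q,r] = [q,r] − [p,r] + [p,q]. For instance
  ∂PQR = QR − PR + PQ.
This gives a 3×1 integer matrix of rank 1; reducing to Smith normal form yields diagonal entries (1).

Computing H_k = (kernel of ∂_k) / (image of ∂_{k+1}):

  H_0: rank C_0 − rank ∂_1 = 3 − 2 = 1, and the invariant factors of ∂_1 are all 1, so H_0 = Z.
  H_1: rank ker ∂_1 − rank ∂_2 = (3 − 2) − 1 = 0, and the invariant factors of ∂_2 are all 1, so H_1 = 0.
  H_2: rank ker ∂_2 − rank ∂_3 = (1 − 1) − 0 = 0, and there is no ∂_3, so H_2 = 0.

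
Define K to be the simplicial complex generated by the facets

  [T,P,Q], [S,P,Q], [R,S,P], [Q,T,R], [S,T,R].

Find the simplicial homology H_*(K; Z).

H_0 = Z,  H_1 = Z,  H_2 = 0.

Order the vertices as P < Q < R < S < T. Listing each simplex with vertices in this order, K has dimension 2 with simplices:

  0-simplices (5): P, Q, R, S, T
  1-simplices (10): PQ, PR, PS, PT, QR, QS, QT, RS, RT, ST
  2-simplices (5): PQS, PQT, PRS, QRT, RST

giving chain groups C_0 ≅ Z^5, C_1 ≅ Z^10, C_2 ≅ Z^5.

Boundary ∂_1: C_1 → C_0 sends each edge [p,q] (with p < q) to q − p. For instance
  ∂QT = T − Q.
As a 5×10 matrix over Z this has rank 4, with invariant factors (1,1,1,1).

∂_2: C_2 → C_1 maps a triangle to the signed sum of its edges. For instance
  ∂RST = ST − RT + RS,
  ∂PQT = QT − PT + PQ.
The 10×5 boundary matrix has rank 5 and Smith normal form diag(1,1,1,1,1).

Reading off H_k = ker ∂_k / im ∂_{k+1}:

  H_0: rank C_0 − rank ∂_1 = 5 − 4 = 1, and the invariant factors of ∂_1 are all 1, so H_0 = Z.
  H_1: rank ker ∂_1 − rank ∂_2 = (10 − 4) − 5 = 1, and the invariant factors of ∂_2 are all 1, so H_1 = Z.
  H_2: rank ker ∂_2 − rank ∂_3 = (5 − 5) − 0 = 0, and there is no ∂_3, so H_2 = 0.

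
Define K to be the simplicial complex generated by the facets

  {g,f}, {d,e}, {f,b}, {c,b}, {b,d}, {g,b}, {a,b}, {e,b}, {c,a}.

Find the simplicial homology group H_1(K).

K has 7 vertices, 9 edges.
rank ∂_1 = 6, rank ∂_2 = 0 ⇒ b_1 = 9 − 6 − 0 = 3. So H_1 = Z^3.

H_1 = Z^3.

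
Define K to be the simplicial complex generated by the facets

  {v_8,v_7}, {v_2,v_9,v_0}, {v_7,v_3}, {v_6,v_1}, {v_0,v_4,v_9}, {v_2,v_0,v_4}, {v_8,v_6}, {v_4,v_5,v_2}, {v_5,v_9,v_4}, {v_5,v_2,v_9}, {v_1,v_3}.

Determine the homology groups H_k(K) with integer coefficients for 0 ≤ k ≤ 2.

Order the vertices as v_0 < v_1 < v_2 < v_3 < v_4 < v_5 < v_6 < v_7 < v_8 < v_9. Listing each simplex with vertices in this order, K has dimension 2 with simplices:

  0-simplices (10): [v_0], [v_1], [v_2], [v_3], [v_4], [v_5], [v_6], [v_7], [v_8], [v_9]
  1-simplices (14): [v_0,v_2], [v_0,v_4], [v_0,v_9], [v_1,v_3], [v_1,v_6], [v_2,v_4], [v_2,v_5], [v_2,v_9], [v_3,v_7], [v_4,v_5], [v_4,v_9], [v_5,v_9], [v_6,v_8], [v_7,v_8]
  2-simplices (6): [v_0,v_2,v_4], [v_0,v_2,v_9], [v_0,v_4,v_9], [v_2,v_4,v_5], [v_2,v_5,v_9], [v_4,v_5,v_9]

giving chain groups C_0 ≅ Z^10, C_1 ≅ Z^14, C_2 ≅ Z^6.

Boundary ∂_1: C_1 → C_0 maps an edge to its endpoints' difference, ∂[p,q] = q − p.
This gives a 10×14 integer matrix of rank 8; reducing to Smith normal form yields diagonal entries (1,1,1,1,1,1,1,1).

Boundary ∂_2: C_2 → C_1 sends each 2-simplex [p,q,r] to [q,r] − [p,r] + [p,q]. For instance
  ∂[v_4,v_5,v_9] = [v_5,v_9] − [v_4,v_9] + [v_4,v_5],
  ∂[v_2,v_5,v_9] = [v_5,v_9] − [v_2,v_9] + [v_2,v_5].
The resulting 14×6 matrix has rank 5, and its Smith normal form has invariant factors (1,1,1,1,1).

From H_k ≅ ker(∂_k) / im(∂_{k+1}) we obtain:

  H_0: rank C_0 − rank ∂_1 = 10 − 8 = 2, and the invariant factors of ∂_1 are all 1, so H_0 ≅ Z^2.
  H_1: rank ker ∂_1 − rank ∂_2 = (14 − 8) − 5 = 1, and the invariant factors of ∂_2 are all 1, so H_1 ≅ Z.
  H_2: rank ker ∂_2 − rank ∂_3 = (6 − 5) − 0 = 1, and there is no ∂_3, so H_2 ≅ Z.

As a check, the Euler characteristic is 10 − 14 + 6 = 2, which agrees with 2 − 1 + 1 = 2.
(K is a triangulation of the disjoint union of the circle S^1 and the 2-sphere S^2.)

H_0 = Z^2,  H_1 = Z,  H_2 = Z.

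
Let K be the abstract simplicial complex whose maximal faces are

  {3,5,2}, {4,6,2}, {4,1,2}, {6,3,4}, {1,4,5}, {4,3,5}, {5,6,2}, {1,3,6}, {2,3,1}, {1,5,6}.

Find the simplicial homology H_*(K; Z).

Fix the vertex order 1 < 2 < 3 < 4 < 5 < 6 and write every simplex with vertices in increasing order. Then dim K = 2 and the simplices of K are:

  0-simplices (6): [1], [2], [3], [4], [5], [6]
  1-simplices (15): [1,2], [1,3], [1,4], [1,5], [1,6], [2,3], [2,4], [2,5], [2,6], [3,4], [3,5], [3,6], [4,5], [4,6], [5,6]
  2-simplices (10): [1,2,3], [1,2,4], [1,3,6], [1,4,5], [1,5,6], [2,3,5], [2,4,6], [2,5,6], [3,4,5], [3,4,6]

Hence C_0 ≅ Z^6, C_1 ≅ Z^15, C_2 ≅ Z^10.

The boundary map ∂_1: C_1 → C_0 maps an edge to its endpoints' difference, ∂[p,q] = q − p. For instance
  ∂[1,5] = [5] − [1].
As a 6×15 matrix over Z this has rank 5, with invariant factors (1,1,1,1,1).

The boundary map ∂_2: C_2 → C_1 sends each 2-simplex [p,q,r] to [q,r] − [p,r] + [p,q]. For instance
  ∂[1,3,6] = [3,6] − [1,6] + [1,3],
  ∂[1,4,5] = [4,5] − [1,5] + [1,4].
As a 15×10 matrix over Z this has rank 10, with invariant factors (1,1,1,1,1,1,1,1,1,2).

Reading off H_k = ker ∂_k / im ∂_{k+1}:

  H_0: rank C_0 − rank ∂_1 = 6 − 5 = 1, and the invariant factors of ∂_1 are all 1, so H_0 ≅ Z.
  H_1: rank ker ∂_1 − rank ∂_2 = (15 − 5) − 10 = 0, and ∂_2 has invariant factor 2 > 1, so H_1 ≅ Z/2Z.
  H_2: rank ker ∂_2 − rank ∂_3 = (10 − 10) − 0 = 0, and there is no ∂_3, so H_2 ≅ 0.

(K is a triangulation of the real projective plane RP^2.)

H_0 ≅ Z,  H_1 ≅ Z/2Z,  H_2 = 0.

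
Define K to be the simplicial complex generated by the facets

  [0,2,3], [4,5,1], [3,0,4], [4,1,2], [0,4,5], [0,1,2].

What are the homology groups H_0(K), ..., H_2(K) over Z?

K has 6 vertices, 12 edges, 6 triangles.
rank ∂_0 = 0, rank ∂_1 = 5 ⇒ b_0 = 6 − 0 − 5 = 1; all invariant factors of ∂_1 are 1 so no torsion. So H_0 = Z.
rank ∂_1 = 5, rank ∂_2 = 6 ⇒ b_1 = 12 − 5 − 6 = 1; all invariant factors of ∂_2 are 1 so no torsion. So H_1 = Z.
rank ∂_2 = 6, rank ∂_3 = 0 ⇒ b_2 = 6 − 6 − 0 = 0. So H_2 = 0.

H_0 = Z,  H_1 = Z,  H_2 = 0.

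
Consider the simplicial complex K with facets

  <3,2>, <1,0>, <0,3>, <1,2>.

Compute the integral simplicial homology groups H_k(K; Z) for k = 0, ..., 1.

K has 4 vertices, 4 edges.
rank ∂_0 = 0, rank ∂_1 = 3 ⇒ b_0 = 4 − 0 − 3 = 1; all invariant factors of ∂_1 are 1 so no torsion. So H_0 ≅ Z.
rank ∂_1 = 3, rank ∂_2 = 0 ⇒ b_1 = 4 − 3 − 0 = 1. So H_1 ≅ Z.

H_0 = Z,  H_1 = Z.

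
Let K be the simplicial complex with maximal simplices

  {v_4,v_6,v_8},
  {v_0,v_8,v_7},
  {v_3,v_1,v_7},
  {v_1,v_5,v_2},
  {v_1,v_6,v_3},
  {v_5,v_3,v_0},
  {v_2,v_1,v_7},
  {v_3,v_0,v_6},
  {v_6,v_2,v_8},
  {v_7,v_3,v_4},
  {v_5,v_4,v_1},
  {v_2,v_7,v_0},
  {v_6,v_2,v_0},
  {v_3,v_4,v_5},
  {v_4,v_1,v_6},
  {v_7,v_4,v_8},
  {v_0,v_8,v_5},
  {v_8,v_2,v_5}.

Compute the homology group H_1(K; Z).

Order the vertices as v_0 < v_1 < v_2 < v_3 < v_4 < v_5 < v_6 < v_7 < v_8. Listing each simplex with vertices in this order, K has dimension 2 with simplices:

  0-simplices (9): [v_0], [v_1], [v_2], [v_3], [v_4], [v_5], [v_6], [v_7], [v_8]
  1-simplices (27): (27 of them)
  2-simplices (18): (18 of them)

Hence C_0 ≅ Z^9, C_1 ≅ Z^27, C_2 ≅ Z^18.

Boundary ∂_1: C_1 → C_0 is given by ∂[p,q] = [q] − [p].
The 9×27 boundary matrix has rank 8 and Smith normal form diag(1,1,1,1,1,1,1,1).

The boundary map ∂_2: C_2 → C_1 sends each 2-simplex [p,q,r] to [q,r] − [p,r] + [p,q]. For instance
  ∂[v_0,v_2,v_6] = [v_2,v_6] − [v_0,v_6] + [v_0,v_2],
  ∂[v_4,v_6,v_8] = [v_6,v_8] − [v_4,v_8] + [v_4,v_6].
The resulting 27×18 matrix has rank 18, and its Smith normal form has invariant factors (1,1,1,1,1,1,1,1,1,1,1,1,1,1,1,1,1,2).

Computing H_k = (kernel of ∂_k) / (image of ∂_{k+1}):

  H_1: rank ker ∂_1 − rank ∂_2 = (27 − 8) − 18 = 1, and ∂_2 has invariant factor 2 > 1, so H_1 ≅ Z ⊕ Z/2Z.

H_1 = Z ⊕ Z/2Z.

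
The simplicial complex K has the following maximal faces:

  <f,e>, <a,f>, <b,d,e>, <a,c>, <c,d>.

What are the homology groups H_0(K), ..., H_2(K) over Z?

Take the total order a < b < c < d < e < f on the vertex set. Then K (dimension 2) consists of the simplices:

  0-simplices (6): a, b, c, d, e, f
  1-simplices (7): ac, af, bd, be, cd, de, ef
  2-simplices (1): bde

Hence C_0 ≅ Z^6, C_1 ≅ Z^7, C_2 ≅ Z^1.

Boundary ∂_1: C_1 → C_0 is given by ∂[p,q] = [q] − [p].
As a 6×7 matrix over Z this has rank 5, with invariant factors (1,1,1,1,1).

The boundary map ∂_2: C_2 → C_1 acts by ∂[p,q,r] = [q,r] − [p,r] + [p,q]. For instance
  ∂bde = de − be + bd.
This gives a 7×1 integer matrix of rank 1; reducing to Smith normal form yields diagonal entries (1).

Reading off H_k = ker ∂_k / im ∂_{k+1}:

  H_0: rank C_0 − rank ∂_1 = 6 − 5 = 1, and the invariant factors of ∂_1 are all 1, so H_0 ≅ Z.
  H_1: rank ker ∂_1 − rank ∂_2 = (7 − 5) − 1 = 1, and the invariant factors of ∂_2 are all 1, so H_1 ≅ Z.
  H_2: rank ker ∂_2 − rank ∂_3 = (1 − 1) − 0 = 0, and there is no ∂_3, so H_2 ≅ 0.

H_0 ≅ Z,  H_1 ≅ Z,  H_2 = 0.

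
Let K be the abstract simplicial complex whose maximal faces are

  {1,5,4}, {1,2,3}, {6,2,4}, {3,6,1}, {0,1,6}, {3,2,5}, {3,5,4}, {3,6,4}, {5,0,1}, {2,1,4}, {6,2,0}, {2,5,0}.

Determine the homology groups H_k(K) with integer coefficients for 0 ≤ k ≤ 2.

Take the total order 0 < 1 < 2 < 3 < 4 < 5 < 6 on the vertex set. Then K (dimension 2) consists of the simplices:

  0-simplices (7): [0], [1], [2], [3], [4], [5], [6]
  1-simplices (18): [0,1], [0,2], [0,5], [0,6], [1,2], [1,3], [1,4], [1,5], [1,6], [2,3], [2,4], [2,5], [2,6], [3,4], [3,5], [3,6], [4,5], [4,6]
  2-simplices (12): [0,1,5], [0,1,6], [0,2,5], [0,2,6], [1,2,3], [1,2,4], [1,3,6], [1,4,5], [2,3,5], [2,4,6], [3,4,5], [3,4,6]

Hence C_0 ≅ Z^7, C_1 ≅ Z^18, C_2 ≅ Z^12.

Boundary ∂_1: C_1 → C_0 is given by ∂[p,q] = [q] − [p].
This gives a 7×18 integer matrix of rank 6; reducing to Smith normal form yields diagonal entries (1,1,1,1,1,1).

The boundary map ∂_2: C_2 → C_1 maps a triangle to the signed sum of its edges. For instance
  ∂[1,3,6] = [3,6] − [1,6] + [1,3],
  ∂[2,3,5] = [3,5] − [2,5] + [2,3].
This gives a 18×12 integer matrix of rank 12; reducing to Smith normal form yields diagonal entries (1,1,1,1,1,1,1,1,1,1,1,2).

Computing H_k = (kernel of ∂_k) / (image of ∂_{k+1}):

  H_0: rank C_0 − rank ∂_1 = 7 − 6 = 1, and the invariant factors of ∂_1 are all 1, so H_0 = Z.
  H_1: rank ker ∂_1 − rank ∂_2 = (18 − 6) − 12 = 0, and ∂_2 has invariant factor 2 > 1, so H_1 = Z/2.
  H_2: rank ker ∂_2 − rank ∂_3 = (12 − 12) − 0 = 0, and there is no ∂_3, so H_2 = 0.

As a check, the Euler characteristic is 7 − 18 + 12 = 1, which agrees with 1 − 0 + 0 = 1.

H_0 = Z,  H_1 = Z/2,  H_2 = 0.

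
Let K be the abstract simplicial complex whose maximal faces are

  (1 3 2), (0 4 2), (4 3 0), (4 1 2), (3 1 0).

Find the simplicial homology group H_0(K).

H_0 ≅ Z.

Order the vertices as 0 < 1 < 2 < 3 < 4. Listing each simplex with vertices in this order, K has dimension 2 with simplices:

  0-simplices (5): [0], [1], [2], [3], [4]
  1-simplices (10): [0,1], [0,2], [0,3], [0,4], [1,2], [1,3], [1,4], [2,3], [2,4], [3,4]
  2-simplices (5): [0,1,3], [0,2,4], [0,3,4], [1,2,3], [1,2,4]

Hence C_0 ≅ Z^5, C_1 ≅ Z^10, C_2 ≅ Z^5.

∂_1: C_1 → C_0 maps an edge to its endpoints' difference, ∂[p,q] = q − p. For instance
  ∂[0,3] = [3] − [0].
The 5×10 boundary matrix has rank 4 and Smith normal form diag(1,1,1,1).

Boundary ∂_2: C_2 → C_1 maps a triangle to the signed sum of its edges. For instance
  ∂[1,2,3] = [2,3] − [1,3] + [1,2],
  ∂[0,3,4] = [3,4] − [0,4] + [0,3].
This gives a 10×5 integer matrix of rank 5; reducing to Smith normal form yields diagonal entries (1,1,1,1,1).

Now H_k = ker ∂_k / im ∂_{k+1}, so:

  H_0: rank C_0 − rank ∂_1 = 5 − 4 = 1, and the invariant factors of ∂_1 are all 1, so H_0 ≅ Z.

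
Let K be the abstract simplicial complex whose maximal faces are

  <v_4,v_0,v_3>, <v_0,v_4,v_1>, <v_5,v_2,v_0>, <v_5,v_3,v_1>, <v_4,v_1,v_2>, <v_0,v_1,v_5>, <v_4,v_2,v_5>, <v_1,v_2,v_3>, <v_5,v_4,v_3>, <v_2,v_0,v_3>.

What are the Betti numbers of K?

We work with the vertex ordering v_0 < v_1 < v_2 < v_3 < v_4 < v_5. The simplices of K, each written with vertices in increasing order, are:

  0-simplices (6): [v_0], [v_1], [v_2], [v_3], [v_4], [v_5]
  1-simplices (15): (15 of them)
  2-simplices (10): [v_0,v_1,v_4], [v_0,v_1,v_5], [v_0,v_2,v_3], [v_0,v_2,v_5], [v_0,v_3,v_4], [v_1,v_2,v_3], [v_1,v_2,v_4], [v_1,v_3,v_5], [v_2,v_4,v_5], [v_3,v_4,v_5]

Hence C_0 ≅ Z^6, C_1 ≅ Z^15, C_2 ≅ Z^10.

Boundary ∂_1: C_1 → C_0 is given by ∂[p,q] = [q] − [p]. For instance
  ∂[v_0,v_5] = [v_5] − [v_0].
The 6×15 boundary matrix has rank 5 and Smith normal form diag(1,1,1,1,1).

∂_2: C_2 → C_1 maps a triangle to the signed sum of its edges. For instance
  ∂[v_0,v_3,v_4] = [v_3,v_4] − [v_0,v_4] + [v_0,v_3],
  ∂[v_3,v_4,v_5] = [v_4,v_5] − [v_3,v_5] + [v_3,v_4].
The resulting 15×10 matrix has rank 10, and its Smith normal form has invariant factors (1,1,1,1,1,1,1,1,1,2).

Now H_k = ker ∂_k / im ∂_{k+1}, so:

  H_0: rank C_0 − rank ∂_1 = 6 − 5 = 1, and the invariant factors of ∂_1 are all 1, so H_0 ≅ Z.
  H_1: rank ker ∂_1 − rank ∂_2 = (15 − 5) − 10 = 0, and ∂_2 has invariant factor 2 > 1, so H_1 ≅ Z/2.
  H_2: rank ker ∂_2 − rank ∂_3 = (10 − 10) − 0 = 0, and there is no ∂_3, so H_2 ≅ 0.

(K is a triangulation of the real projective plane RP^2.)

Hence the Betti numbers are b_0 = 1, b_1 = 0, b_2 = 0.

b_0 = 1, b_1 = 0, b_2 = 0.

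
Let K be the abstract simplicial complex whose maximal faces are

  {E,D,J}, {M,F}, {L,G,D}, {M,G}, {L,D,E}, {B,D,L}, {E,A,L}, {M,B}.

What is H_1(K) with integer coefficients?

H_1 ≅ Z.

We work with the vertex ordering A < B < D < E < F < G < J < L < M. The simplices of K, each written with vertices in increasing order, are:

  0-simplices (9): A, B, D, E, F, G, J, L, M
  1-simplices (14): AE, AL, BD, BL, BM, DE, DG, DJ, DL, EJ, EL, FM, GL, GM
  2-simplices (5): AEL, BDL, DEJ, DEL, DGL

Hence C_0 ≅ Z^9, C_1 ≅ Z^14, C_2 ≅ Z^5.

Boundary ∂_1: C_1 → C_0 maps an edge to its endpoints' difference, ∂[p,q] = q − p. For instance
  ∂DJ = J − D.
This gives a 9×14 integer matrix of rank 8; reducing to Smith normal form yields diagonal entries (1,1,1,1,1,1,1,1).

The boundary map ∂_2: C_2 → C_1 acts by ∂[p,q,r] = [q,r] − [p,r] + [p,q]. For instance
  ∂AEL = EL − AL + AE,
  ∂DEL = EL − DL + DE.
The resulting 14×5 matrix has rank 5, and its Smith normal form has invariant factors (1,1,1,1,1).

Computing H_k = (kernel of ∂_k) / (image of ∂_{k+1}):

  H_1: rank ker ∂_1 − rank ∂_2 = (14 − 8) − 5 = 1, and the invariant factors of ∂_2 are all 1, so H_1 ≅ Z.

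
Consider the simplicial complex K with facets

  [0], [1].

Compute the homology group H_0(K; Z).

H_0 ≅ Z^2.

K has 2 vertices.
rank ∂_0 = 0, rank ∂_1 = 0 ⇒ b_0 = 2 − 0 − 0 = 2. So H_0 = Z^2.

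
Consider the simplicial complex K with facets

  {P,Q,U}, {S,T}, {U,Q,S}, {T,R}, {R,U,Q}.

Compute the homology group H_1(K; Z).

H_1 = Z.

Take the total order P < Q < R < S < T < U on the vertex set. Then K (dimension 2) consists of the simplices:

  0-simplices (6): P, Q, R, S, T, U
  1-simplices (9): PQ, PU, QR, QS, QU, RT, RU, ST, SU
  2-simplices (3): PQU, QRU, QSU

so the chain groups are C_0 ≅ Z^6, C_1 ≅ Z^9, C_2 ≅ Z^3.

∂_1: C_1 → C_0 is given by ∂[p,q] = [q] − [p].
The resulting 6×9 matrix has rank 5, and its Smith normal form has invariant factors (1,1,1,1,1).

∂_2: C_2 → C_1 maps a triangle to the signed sum of its edges. For instance
  ∂QSU = SU − QU + QS,
  ∂PQU = QU − PU + PQ.
The resulting 9×3 matrix has rank 3, and its Smith normal form has invariant factors (1,1,1).

From H_k ≅ ker(∂_k) / im(∂_{k+1}) we obtain:

  H_1: rank ker ∂_1 − rank ∂_2 = (9 − 5) − 3 = 1, and the invariant factors of ∂_2 are all 1, so H_1 ≅ Z.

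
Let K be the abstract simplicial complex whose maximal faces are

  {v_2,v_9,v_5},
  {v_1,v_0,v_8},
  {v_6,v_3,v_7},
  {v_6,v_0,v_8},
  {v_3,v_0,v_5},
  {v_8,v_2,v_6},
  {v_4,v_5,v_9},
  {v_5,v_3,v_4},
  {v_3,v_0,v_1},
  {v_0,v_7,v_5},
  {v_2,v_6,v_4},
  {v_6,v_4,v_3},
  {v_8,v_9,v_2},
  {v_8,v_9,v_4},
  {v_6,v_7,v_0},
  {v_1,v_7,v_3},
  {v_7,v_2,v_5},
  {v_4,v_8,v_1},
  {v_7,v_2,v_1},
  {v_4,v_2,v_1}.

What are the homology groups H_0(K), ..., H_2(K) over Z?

Order the vertices as v_0 < v_1 < v_2 < v_3 < v_4 < v_5 < v_6 < v_7 < v_8 < v_9. Listing each simplex with vertices in this order, K has dimension 2 with simplices:

  0-simplices (10): [v_0], [v_1], [v_2], [v_3], [v_4], [v_5], [v_6], [v_7], [v_8], [v_9]
  1-simplices (30): (30 of them)
  2-simplices (20): (20 of them)

so the chain groups are C_0 ≅ Z^10, C_1 ≅ Z^30, C_2 ≅ Z^20.

Boundary ∂_1: C_1 → C_0 is given by ∂[p,q] = [q] − [p].
The 10×30 boundary matrix has rank 9 and Smith normal form diag(1,1,1,1,1,1,1,1,1).

∂_2: C_2 → C_1 acts by ∂[p,q,r] = [q,r] − [p,r] + [p,q]. For instance
  ∂[v_0,v_1,v_8] = [v_1,v_8] − [v_0,v_8] + [v_0,v_1],
  ∂[v_3,v_6,v_7] = [v_6,v_7] − [v_3,v_7] + [v_3,v_6].
The 30×20 boundary matrix has rank 20 and Smith normal form diag(1,1,1,1,1,1,1,1,1,1,1,1,1,1,1,1,1,1,1,2).

From H_k ≅ ker(∂_k) / im(∂_{k+1}) we obtain:

  H_0: rank C_0 − rank ∂_1 = 10 − 9 = 1, and the invariant factors of ∂_1 are all 1, so H_0 ≅ Z.
  H_1: rank ker ∂_1 − rank ∂_2 = (30 − 9) − 20 = 1, and ∂_2 has invariant factor 2 > 1, so H_1 ≅ Z ⊕ Z/2Z.
  H_2: rank ker ∂_2 − rank ∂_3 = (20 − 20) − 0 = 0, and there is no ∂_3, so H_2 ≅ 0.

As a check, the Euler characteristic is 10 − 30 + 20 = 0, which agrees with 1 − 1 + 0 = 0.

H_0 ≅ Z,  H_1 ≅ Z ⊕ Z/2Z,  H_2 = 0.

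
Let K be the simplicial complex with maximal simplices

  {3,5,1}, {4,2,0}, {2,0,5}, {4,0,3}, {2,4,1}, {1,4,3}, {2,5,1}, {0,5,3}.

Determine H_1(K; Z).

H_1 ≅ 0.

K has 6 vertices, 12 edges, 8 triangles.
rank ∂_1 = 5, rank ∂_2 = 7 ⇒ b_1 = 12 − 5 − 7 = 0; all invariant factors of ∂_2 are 1 so no torsion. So H_1 ≅ 0.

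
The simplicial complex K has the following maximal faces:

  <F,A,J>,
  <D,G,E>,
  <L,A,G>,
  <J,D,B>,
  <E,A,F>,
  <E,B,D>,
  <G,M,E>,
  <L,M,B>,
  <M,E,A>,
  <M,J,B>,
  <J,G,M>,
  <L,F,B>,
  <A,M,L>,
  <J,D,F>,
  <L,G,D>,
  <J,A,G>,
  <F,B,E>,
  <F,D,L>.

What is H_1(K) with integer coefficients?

Order the vertices as A < B < D < E < F < G < J < L < M. Listing each simplex with vertices in this order, K has dimension 2 with simplices:

  0-simplices (9): A, B, D, E, F, G, J, L, M
  1-simplices (27): AE, AF, AG, AJ, AL, AM, BD, BE, BF, BJ, BL, BM, DE, DF, DG, DJ, DL, EF, EG, EM, FJ, FL, GJ, GL, GM, JM, LM
  2-simplices (18): AEF, AEM, AFJ, AGJ, AGL, ALM, BDE, BDJ, BEF, BFL, BJM, BLM, DEG, DFJ, DFL, DGL, EGM, GJM

so the chain groups are C_0 ≅ Z^9, C_1 ≅ Z^27, C_2 ≅ Z^18.

The boundary map ∂_1: C_1 → C_0 sends each edge [p,q] (with p < q) to q − p.
The resulting 9×27 matrix has rank 8, and its Smith normal form has invariant factors (1,1,1,1,1,1,1,1).

∂_2: C_2 → C_1 sends each 2-simplex [p,q,r] to [q,r] − [p,r] + [p,q]. For instance
  ∂DGL = GL − DL + DG,
  ∂AEF = EF − AF + AE.
The 27×18 boundary matrix has rank 18 and Smith normal form diag(1,1,1,1,1,1,1,1,1,1,1,1,1,1,1,1,1,2).

From H_k ≅ ker(∂_k) / im(∂_{k+1}) we obtain:

  H_1: rank ker ∂_1 − rank ∂_2 = (27 − 8) − 18 = 1, and ∂_2 has invariant factor 2 > 1, so H_1 = Z ⊕ Z_2.

(K is a triangulation of the Klein bottle.)

H_1 ≅ Z ⊕ Z_2.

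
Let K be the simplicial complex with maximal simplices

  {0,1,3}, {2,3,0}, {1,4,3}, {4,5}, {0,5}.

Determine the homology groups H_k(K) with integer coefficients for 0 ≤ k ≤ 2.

We work with the vertex ordering 0 < 1 < 2 < 3 < 4 < 5. The simplices of K, each written with vertices in increasing order, are:

  0-simplices (6): [0], [1], [2], [3], [4], [5]
  1-simplices (9): [0,1], [0,2], [0,3], [0,5], [1,3], [1,4], [2,3], [3,4], [4,5]
  2-simplices (3): [0,1,3], [0,2,3], [1,3,4]

Hence C_0 ≅ Z^6, C_1 ≅ Z^9, C_2 ≅ Z^3.

Boundary ∂_1: C_1 → C_0 sends each edge [p,q] (with p < q) to q − p.
The 6×9 boundary matrix has rank 5 and Smith normal form diag(1,1,1,1,1).

Boundary ∂_2: C_2 → C_1 sends each 2-simplex [p,q,r] to [q,r] − [p,r] + [p,q]. For instance
  ∂[0,2,3] = [2,3] − [0,3] + [0,2],
  ∂[0,1,3] = [1,3] − [0,3] + [0,1].
As a 9×3 matrix over Z this has rank 3, with invariant factors (1,1,1).

Computing H_k = (kernel of ∂_k) / (image of ∂_{k+1}):

  H_0: rank C_0 − rank ∂_1 = 6 − 5 = 1, and the invariant factors of ∂_1 are all 1, so H_0 ≅ Z.
  H_1: rank ker ∂_1 − rank ∂_2 = (9 − 5) − 3 = 1, and the invariant factors of ∂_2 are all 1, so H_1 ≅ Z.
  H_2: rank ker ∂_2 − rank ∂_3 = (3 − 3) − 0 = 0, and there is no ∂_3, so H_2 ≅ 0.

As a check, the Euler characteristic is 6 − 9 + 3 = 0, which agrees with 1 − 1 + 0 = 0.

H_0 = Z,  H_1 = Z,  H_2 = 0.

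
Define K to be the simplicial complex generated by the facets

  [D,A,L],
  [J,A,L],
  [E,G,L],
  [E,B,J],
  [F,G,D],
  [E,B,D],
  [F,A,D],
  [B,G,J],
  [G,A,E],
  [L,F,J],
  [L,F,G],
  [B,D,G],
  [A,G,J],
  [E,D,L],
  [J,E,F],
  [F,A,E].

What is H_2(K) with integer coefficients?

H_2 ≅ Z.

Fix the vertex order A < B < D < E < F < G < J < L and write every simplex with vertices in increasing order. Then dim K = 2 and the simplices of K are:

  0-simplices (8): A, B, D, E, F, G, J, L
  1-simplices (24): AD, AE, AF, AG, AJ, AL, BD, BE, BG, BJ, DE, DF, DG, DL, EF, EG, EJ, EL, FG, FJ, FL, GJ, GL, JL
  2-simplices (16): ADF, ADL, AEF, AEG, AGJ, AJL, BDE, BDG, BEJ, BGJ, DEL, DFG, EFJ, EGL, FGL, FJL

Hence C_0 ≅ Z^8, C_1 ≅ Z^24, C_2 ≅ Z^16.

∂_1: C_1 → C_0 maps an edge to its endpoints' difference, ∂[p,q] = q − p. For instance
  ∂BG = G − B.
The resulting 8×24 matrix has rank 7, and its Smith normal form has invariant factors (1,1,1,1,1,1,1).

The boundary map ∂_2: C_2 → C_1 acts by ∂[p,q,r] = [q,r] − [p,r] + [p,q]. For instance
  ∂BDE = DE − BE + BD,
  ∂BEJ = EJ − BJ + BE.
This gives a 24×16 integer matrix of rank 15; reducing to Smith normal form yields diagonal entries (1,1,1,1,1,1,1,1,1,1,1,1,1,1,1).

Reading off H_k = ker ∂_k / im ∂_{k+1}:

  H_2: rank ker ∂_2 − rank ∂_3 = (16 − 15) − 0 = 1, and there is no ∂_3, so H_2 = Z.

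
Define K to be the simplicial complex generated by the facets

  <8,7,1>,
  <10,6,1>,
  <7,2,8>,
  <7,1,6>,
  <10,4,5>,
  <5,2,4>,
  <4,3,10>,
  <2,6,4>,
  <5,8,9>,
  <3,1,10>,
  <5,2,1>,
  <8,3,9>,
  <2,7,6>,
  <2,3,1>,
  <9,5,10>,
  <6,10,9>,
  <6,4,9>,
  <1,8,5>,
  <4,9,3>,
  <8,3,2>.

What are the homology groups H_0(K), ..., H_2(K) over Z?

H_0 = Z,  H_1 = Z ⊕ Z_2,  H_2 = 0.

Fix the vertex order 1 < 2 < 3 < 4 < 5 < 6 < 7 < 8 < 9 < 10 and write every simplex with vertices in increasing order. Then dim K = 2 and the simplices of K are:

  0-simplices (10): [1], [2], [3], [4], [5], [6], [7], [8], [9], [10]
  1-simplices (30): (30 of them)
  2-simplices (20): (20 of them)

giving chain groups C_0 ≅ Z^10, C_1 ≅ Z^30, C_2 ≅ Z^20.

Boundary ∂_1: C_1 → C_0 is given by ∂[p,q] = [q] − [p]. For instance
  ∂[7,8] = [8] − [7].
This gives a 10×30 integer matrix of rank 9; reducing to Smith normal form yields diagonal entries (1,1,1,1,1,1,1,1,1).

Boundary ∂_2: C_2 → C_1 maps a triangle to the signed sum of its edges. For instance
  ∂[1,2,5] = [2,5] − [1,5] + [1,2],
  ∂[1,7,8] = [7,8] − [1,8] + [1,7].
The resulting 30×20 matrix has rank 20, and its Smith normal form has invariant factors (1,1,1,1,1,1,1,1,1,1,1,1,1,1,1,1,1,1,1,2).

Reading off H_k = ker ∂_k / im ∂_{k+1}:

  H_0: rank C_0 − rank ∂_1 = 10 − 9 = 1, and the invariant factors of ∂_1 are all 1, so H_0 ≅ Z.
  H_1: rank ker ∂_1 − rank ∂_2 = (30 − 9) − 20 = 1, and ∂_2 has invariant factor 2 > 1, so H_1 ≅ Z ⊕ Z_2.
  H_2: rank ker ∂_2 − rank ∂_3 = (20 − 20) − 0 = 0, and there is no ∂_3, so H_2 ≅ 0.

As a check, the Euler characteristic is 10 − 30 + 20 = 0, which agrees with 1 − 1 + 0 = 0.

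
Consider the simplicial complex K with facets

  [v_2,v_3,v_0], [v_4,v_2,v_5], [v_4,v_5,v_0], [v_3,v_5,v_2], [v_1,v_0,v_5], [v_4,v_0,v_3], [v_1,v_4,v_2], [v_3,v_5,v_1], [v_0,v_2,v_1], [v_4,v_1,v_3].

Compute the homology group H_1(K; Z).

Order the vertices as v_0 < v_1 < v_2 < v_3 < v_4 < v_5. Listing each simplex with vertices in this order, K has dimension 2 with simplices:

  0-simplices (6): [v_0], [v_1], [v_2], [v_3], [v_4], [v_5]
  1-simplices (15): (15 of them)
  2-simplices (10): [v_0,v_1,v_2], [v_0,v_1,v_5], [v_0,v_2,v_3], [v_0,v_3,v_4], [v_0,v_4,v_5], [v_1,v_2,v_4], [v_1,v_3,v_4], [v_1,v_3,v_5], [v_2,v_3,v_5], [v_2,v_4,v_5]

Hence C_0 ≅ Z^6, C_1 ≅ Z^15, C_2 ≅ Z^10.

Boundary ∂_1: C_1 → C_0 maps an edge to its endpoints' difference, ∂[p,q] = q − p.
As a 6×15 matrix over Z this has rank 5, with invariant factors (1,1,1,1,1).

∂_2: C_2 → C_1 acts by ∂[p,q,r] = [q,r] − [p,r] + [p,q]. For instance
  ∂[v_1,v_3,v_5] = [v_3,v_5] − [v_1,v_5] + [v_1,v_3],
  ∂[v_0,v_1,v_5] = [v_1,v_5] − [v_0,v_5] + [v_0,v_1].
The 15×10 boundary matrix has rank 10 and Smith normal form diag(1,1,1,1,1,1,1,1,1,2).

Now H_k = ker ∂_k / im ∂_{k+1}, so:

  H_1: rank ker ∂_1 − rank ∂_2 = (15 − 5) − 10 = 0, and ∂_2 has invariant factor 2 > 1, so H_1 ≅ Z_2.

H_1 = Z_2.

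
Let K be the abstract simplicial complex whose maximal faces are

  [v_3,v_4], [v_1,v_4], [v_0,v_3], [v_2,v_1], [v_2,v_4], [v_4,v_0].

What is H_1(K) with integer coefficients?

Fix the vertex order v_0 < v_1 < v_2 < v_3 < v_4 and write every simplex with vertices in increasing order. Then dim K = 1 and the simplices of K are:

  0-simplices (5): [v_0], [v_1], [v_2], [v_3], [v_4]
  1-simplices (6): [v_0,v_3], [v_0,v_4], [v_1,v_2], [v_1,v_4], [v_2,v_4], [v_3,v_4]

Hence C_0 ≅ Z^5, C_1 ≅ Z^6.

∂_1: C_1 → C_0 maps an edge to its endpoints' difference, ∂[p,q] = q − p. For instance
  ∂[v_0,v_4] = [v_4] − [v_0].
The resulting 5×6 matrix has rank 4, and its Smith normal form has invariant factors (1,1,1,1).

From H_k ≅ ker(∂_k) / im(∂_{k+1}) we obtain:

  H_1: rank ker ∂_1 − rank ∂_2 = (6 − 4) − 0 = 2, and there is no ∂_2, so H_1 = Z^2.

H_1 ≅ Z^2.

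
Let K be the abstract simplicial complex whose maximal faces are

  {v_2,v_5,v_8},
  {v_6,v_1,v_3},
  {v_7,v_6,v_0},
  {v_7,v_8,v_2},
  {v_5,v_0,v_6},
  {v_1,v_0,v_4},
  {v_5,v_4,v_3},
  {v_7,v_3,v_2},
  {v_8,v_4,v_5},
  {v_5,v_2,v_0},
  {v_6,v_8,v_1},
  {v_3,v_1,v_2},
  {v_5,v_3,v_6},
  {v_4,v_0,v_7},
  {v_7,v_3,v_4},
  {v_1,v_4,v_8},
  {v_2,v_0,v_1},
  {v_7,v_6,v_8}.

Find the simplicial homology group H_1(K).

H_1 = Z^2.

Fix the vertex order v_0 < v_1 < v_2 < v_3 < v_4 < v_5 < v_6 < v_7 < v_8 and write every simplex with vertices in increasing order. Then dim K = 2 and the simplices of K are:

  0-simplices (9): [v_0], [v_1], [v_2], [v_3], [v_4], [v_5], [v_6], [v_7], [v_8]
  1-simplices (27): (27 of them)
  2-simplices (18): (18 of them)

giving chain groups C_0 ≅ Z^9, C_1 ≅ Z^27, C_2 ≅ Z^18.

∂_1: C_1 → C_0 sends each edge [p,q] (with p < q) to q − p. For instance
  ∂[v_0,v_5] = [v_5] − [v_0].
As a 9×27 matrix over Z this has rank 8, with invariant factors (1,1,1,1,1,1,1,1).

∂_2: C_2 → C_1 maps a triangle to the signed sum of its edges. For instance
  ∂[v_1,v_6,v_8] = [v_6,v_8] − [v_1,v_8] + [v_1,v_6],
  ∂[v_0,v_2,v_5] = [v_2,v_5] − [v_0,v_5] + [v_0,v_2].
The 27×18 boundary matrix has rank 17 and Smith normal form diag(1,1,1,1,1,1,1,1,1,1,1,1,1,1,1,1,1).

Computing H_k = (kernel of ∂_k) / (image of ∂_{k+1}):

  H_1: rank ker ∂_1 − rank ∂_2 = (27 − 8) − 17 = 2, and the invariant factors of ∂_2 are all 1, so H_1 = Z^2.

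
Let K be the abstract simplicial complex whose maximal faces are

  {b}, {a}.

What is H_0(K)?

H_0 = Z^2.

We work with the vertex ordering a < b. The simplices of K, each written with vertices in increasing order, are:

  0-simplices (2): a, b

so the chain groups are C_0 ≅ Z^2.

Reading off H_k = ker ∂_k / im ∂_{k+1}:

  H_0: rank C_0 − rank ∂_1 = 2 − 0 = 2, and there is no ∂_1, so H_0 = Z^2.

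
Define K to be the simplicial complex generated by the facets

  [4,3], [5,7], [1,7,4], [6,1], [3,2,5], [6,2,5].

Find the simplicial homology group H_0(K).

Order the vertices as 1 < 2 < 3 < 4 < 5 < 6 < 7. Listing each simplex with vertices in this order, K has dimension 2 with simplices:

  0-simplices (7): [1], [2], [3], [4], [5], [6], [7]
  1-simplices (11): [1,4], [1,6], [1,7], [2,3], [2,5], [2,6], [3,4], [3,5], [4,7], [5,6], [5,7]
  2-simplices (3): [1,4,7], [2,3,5], [2,5,6]

so the chain groups are C_0 ≅ Z^7, C_1 ≅ Z^11, C_2 ≅ Z^3.

∂_1: C_1 → C_0 is given by ∂[p,q] = [q] − [p]. For instance
  ∂[5,7] = [7] − [5].
The 7×11 boundary matrix has rank 6 and Smith normal form diag(1,1,1,1,1,1).

The boundary map ∂_2: C_2 → C_1 maps a triangle to the signed sum of its edges. For instance
  ∂[2,3,5] = [3,5] − [2,5] + [2,3],
  ∂[2,5,6] = [5,6] − [2,6] + [2,5].
This gives a 11×3 integer matrix of rank 3; reducing to Smith normal form yields diagonal entries (1,1,1).

Computing H_k = (kernel of ∂_k) / (image of ∂_{k+1}):

  H_0: rank C_0 − rank ∂_1 = 7 − 6 = 1, and the invariant factors of ∂_1 are all 1, so H_0 = Z.

H_0 = Z.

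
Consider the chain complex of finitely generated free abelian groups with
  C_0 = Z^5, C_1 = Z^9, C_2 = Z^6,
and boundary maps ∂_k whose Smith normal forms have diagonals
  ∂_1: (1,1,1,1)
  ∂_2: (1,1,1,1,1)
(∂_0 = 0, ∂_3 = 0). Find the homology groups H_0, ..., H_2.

H_0: b_0 = 5 − 0 − 4 = 1; torsion from ∂_1 factors > 1: none. So H_0 = Z.
H_1: b_1 = 9 − 4 − 5 = 0; torsion from ∂_2 factors > 1: none. So H_1 = 0.
H_2: b_2 = 6 − 5 − 0 = 1; torsion from ∂_3 factors > 1: none. So H_2 = Z.

H_0 = Z,  H_1 = 0,  H_2 = Z.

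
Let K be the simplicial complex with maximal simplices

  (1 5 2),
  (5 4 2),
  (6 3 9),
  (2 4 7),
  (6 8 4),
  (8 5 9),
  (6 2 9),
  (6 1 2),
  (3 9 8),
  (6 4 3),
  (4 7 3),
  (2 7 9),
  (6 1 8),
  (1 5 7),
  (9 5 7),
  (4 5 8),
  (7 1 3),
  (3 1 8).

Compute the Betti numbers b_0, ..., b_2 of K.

b_0 = 1, b_1 = 1, b_2 = 0.

Take the total order 1 < 2 < 3 < 4 < 5 < 6 < 7 < 8 < 9 on the vertex set. Then K (dimension 2) consists of the simplices:

  0-simplices (9): [1], [2], [3], [4], [5], [6], [7], [8], [9]
  1-simplices (27): (27 of them)
  2-simplices (18): [1,2,5], [1,2,6], [1,3,7], [1,3,8], [1,5,7], [1,6,8], [2,4,5], [2,4,7], [2,6,9], [2,7,9], [3,4,6], [3,4,7], [3,6,9], [3,8,9], [4,5,8], [4,6,8], [5,7,9], [5,8,9]

giving chain groups C_0 ≅ Z^9, C_1 ≅ Z^27, C_2 ≅ Z^18.

∂_1: C_1 → C_0 sends each edge [p,q] (with p < q) to q − p.
This gives a 9×27 integer matrix of rank 8; reducing to Smith normal form yields diagonal entries (1,1,1,1,1,1,1,1).

The boundary map ∂_2: C_2 → C_1 sends each 2-simplex [p,q,r] to [q,r] − [p,r] + [p,q]. For instance
  ∂[3,4,6] = [4,6] − [3,6] + [3,4],
  ∂[1,2,5] = [2,5] − [1,5] + [1,2].
The resulting 27×18 matrix has rank 18, and its Smith normal form has invariant factors (1,1,1,1,1,1,1,1,1,1,1,1,1,1,1,1,1,2).

From H_k ≅ ker(∂_k) / im(∂_{k+1}) we obtain:

  H_0: rank C_0 − rank ∂_1 = 9 − 8 = 1, and the invariant factors of ∂_1 are all 1, so H_0 ≅ Z.
  H_1: rank ker ∂_1 − rank ∂_2 = (27 − 8) − 18 = 1, and ∂_2 has invariant factor 2 > 1, so H_1 ≅ Z ⊕ Z/2.
  H_2: rank ker ∂_2 − rank ∂_3 = (18 − 18) − 0 = 0, and there is no ∂_3, so H_2 ≅ 0.

As a check, the Euler characteristic is 9 − 27 + 18 = 0, which agrees with 1 − 1 + 0 = 0.

Hence the Betti numbers are b_0 = 1, b_1 = 1, b_2 = 0.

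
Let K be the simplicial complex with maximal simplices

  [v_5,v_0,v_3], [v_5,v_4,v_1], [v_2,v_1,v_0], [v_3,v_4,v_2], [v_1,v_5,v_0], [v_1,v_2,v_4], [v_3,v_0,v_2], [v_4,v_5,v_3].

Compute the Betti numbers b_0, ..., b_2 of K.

b_0 = 1, b_1 = 0, b_2 = 1.

K has 6 vertices, 12 edges, 8 triangles.
rank ∂_0 = 0, rank ∂_1 = 5 ⇒ b_0 = 6 − 0 − 5 = 1; all invariant factors of ∂_1 are 1 so no torsion. So H_0 ≅ Z.
rank ∂_1 = 5, rank ∂_2 = 7 ⇒ b_1 = 12 − 5 − 7 = 0; all invariant factors of ∂_2 are 1 so no torsion. So H_1 ≅ 0.
rank ∂_2 = 7, rank ∂_3 = 0 ⇒ b_2 = 8 − 7 − 0 = 1. So H_2 ≅ Z.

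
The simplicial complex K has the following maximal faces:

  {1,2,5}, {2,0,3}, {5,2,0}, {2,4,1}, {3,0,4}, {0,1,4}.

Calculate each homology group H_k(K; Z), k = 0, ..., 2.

H_0 ≅ Z,  H_1 ≅ Z,  H_2 = 0.

We work with the vertex ordering 0 < 1 < 2 < 3 < 4 < 5. The simplices of K, each written with vertices in increasing order, are:

  0-simplices (6): [0], [1], [2], [3], [4], [5]
  1-simplices (12): [0,1], [0,2], [0,3], [0,4], [0,5], [1,2], [1,4], [1,5], [2,3], [2,4], [2,5], [3,4]
  2-simplices (6): [0,1,4], [0,2,3], [0,2,5], [0,3,4], [1,2,4], [1,2,5]

giving chain groups C_0 ≅ Z^6, C_1 ≅ Z^12, C_2 ≅ Z^6.

Boundary ∂_1: C_1 → C_0 sends each edge [p,q] (with p < q) to q − p. For instance
  ∂[1,2] = [2] − [1].
The 6×12 boundary matrix has rank 5 and Smith normal form diag(1,1,1,1,1).

Boundary ∂_2: C_2 → C_1 acts by ∂[p,q,r] = [q,r] − [p,r] + [p,q]. For instance
  ∂[1,2,4] = [2,4] − [1,4] + [1,2],
  ∂[0,3,4] = [3,4] − [0,4] + [0,3].
This gives a 12×6 integer matrix of rank 6; reducing to Smith normal form yields diagonal entries (1,1,1,1,1,1).

From H_k ≅ ker(∂_k) / im(∂_{k+1}) we obtain:

  H_0: rank C_0 − rank ∂_1 = 6 − 5 = 1, and the invariant factors of ∂_1 are all 1, so H_0 = Z.
  H_1: rank ker ∂_1 − rank ∂_2 = (12 − 5) − 6 = 1, and the invariant factors of ∂_2 are all 1, so H_1 = Z.
  H_2: rank ker ∂_2 − rank ∂_3 = (6 − 6) − 0 = 0, and there is no ∂_3, so H_2 = 0.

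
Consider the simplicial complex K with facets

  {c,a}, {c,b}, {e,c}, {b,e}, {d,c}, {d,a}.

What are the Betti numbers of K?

b_0 = 1, b_1 = 2.

Order the vertices as a < b < c < d < e. Listing each simplex with vertices in this order, K has dimension 1 with simplices:

  0-simplices (5): a, b, c, d, e
  1-simplices (6): ac, ad, bc, be, cd, ce

giving chain groups C_0 ≅ Z^5, C_1 ≅ Z^6.

The boundary map ∂_1: C_1 → C_0 is given by ∂[p,q] = [q] − [p].
As a 5×6 matrix over Z this has rank 4, with invariant factors (1,1,1,1).

Reading off H_k = ker ∂_k / im ∂_{k+1}:

  H_0: rank C_0 − rank ∂_1 = 5 − 4 = 1, and the invariant factors of ∂_1 are all 1, so H_0 = Z.
  H_1: rank ker ∂_1 − rank ∂_2 = (6 − 4) − 0 = 2, and there is no ∂_2, so H_1 = Z^2.

As a check, the Euler characteristic is 5 − 6 = -1, which agrees with 1 − 2 = -1.

Hence the Betti numbers are b_0 = 1, b_1 = 2.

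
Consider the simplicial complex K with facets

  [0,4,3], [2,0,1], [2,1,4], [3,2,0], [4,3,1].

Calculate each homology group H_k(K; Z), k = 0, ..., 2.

K has 5 vertices, 10 edges, 5 triangles.
rank ∂_0 = 0, rank ∂_1 = 4 ⇒ b_0 = 5 − 0 − 4 = 1; all invariant factors of ∂_1 are 1 so no torsion. So H_0 ≅ Z.
rank ∂_1 = 4, rank ∂_2 = 5 ⇒ b_1 = 10 − 4 − 5 = 1; all invariant factors of ∂_2 are 1 so no torsion. So H_1 ≅ Z.
rank ∂_2 = 5, rank ∂_3 = 0 ⇒ b_2 = 5 − 5 − 0 = 0. So H_2 ≅ 0.

H_0 ≅ Z,  H_1 ≅ Z,  H_2 = 0.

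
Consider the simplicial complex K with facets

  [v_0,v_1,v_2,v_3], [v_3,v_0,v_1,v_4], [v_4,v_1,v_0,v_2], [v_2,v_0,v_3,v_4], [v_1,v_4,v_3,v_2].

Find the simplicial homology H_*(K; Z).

We work with the vertex ordering v_0 < v_1 < v_2 < v_3 < v_4. The simplices of K, each written with vertices in increasing order, are:

  0-simplices (5): [v_0], [v_1], [v_2], [v_3], [v_4]
  1-simplices (10): [v_0,v_1], [v_0,v_2], [v_0,v_3], [v_0,v_4], [v_1,v_2], [v_1,v_3], [v_1,v_4], [v_2,v_3], [v_2,v_4], [v_3,v_4]
  2-simplices (10): [v_0,v_1,v_2], [v_0,v_1,v_3], [v_0,v_1,v_4], [v_0,v_2,v_3], [v_0,v_2,v_4], [v_0,v_3,v_4], [v_1,v_2,v_3], [v_1,v_2,v_4], [v_1,v_3,v_4], [v_2,v_3,v_4]
  3-simplices (5): [v_0,v_1,v_2,v_3], [v_0,v_1,v_2,v_4], [v_0,v_1,v_3,v_4], [v_0,v_2,v_3,v_4], [v_1,v_2,v_3,v_4]

so the chain groups are C_0 ≅ Z^5, C_1 ≅ Z^10, C_2 ≅ Z^10, C_3 ≅ Z^5.

The boundary map ∂_1: C_1 → C_0 sends each edge [p,q] (with p < q) to q − p.
This gives a 5×10 integer matrix of rank 4; reducing to Smith normal form yields diagonal entries (1,1,1,1).

∂_2: C_2 → C_1 acts by ∂[p,q,r] = [q,r] − [p,r] + [p,q]. For instance
  ∂[v_0,v_2,v_4] = [v_2,v_4] − [v_0,v_4] + [v_0,v_2],
  ∂[v_0,v_1,v_4] = [v_1,v_4] − [v_0,v_4] + [v_0,v_1].
The 10×10 boundary matrix has rank 6 and Smith normal form diag(1,1,1,1,1,1).

Boundary ∂_3: C_3 → C_2 sends each 3-simplex σ to the alternating sum Σ_i (−1)^i (σ with its i-th vertex removed). For instance
  ∂[v_0,v_1,v_2,v_3] = [v_1,v_2,v_3] − [v_0,v_2,v_3] + [v_0,v_1,v_3] − [v_0,v_1,v_2],
  ∂[v_0,v_1,v_2,v_4] = [v_1,v_2,v_4] − [v_0,v_2,v_4] + [v_0,v_1,v_4] − [v_0,v_1,v_2].
This gives a 10×5 integer matrix of rank 4; reducing to Smith normal form yields diagonal entries (1,1,1,1).

Now H_k = ker ∂_k / im ∂_{k+1}, so:

  H_0: rank C_0 − rank ∂_1 = 5 − 4 = 1, and the invariant factors of ∂_1 are all 1, so H_0 ≅ Z.
  H_1: rank ker ∂_1 − rank ∂_2 = (10 − 4) − 6 = 0, and the invariant factors of ∂_2 are all 1, so H_1 ≅ 0.
  H_2: rank ker ∂_2 − rank ∂_3 = (10 − 6) − 4 = 0, and the invariant factors of ∂_3 are all 1, so H_2 ≅ 0.
  H_3: rank ker ∂_3 − rank ∂_4 = (5 − 4) − 0 = 1, and there is no ∂_4, so H_3 ≅ Z.

As a check, the Euler characteristic is 5 − 10 + 10 − 5 = 0, which agrees with 1 − 0 + 0 − 1 = 0.

H_0 = Z,  H_1 = 0,  H_2 = 0,  H_3 = Z.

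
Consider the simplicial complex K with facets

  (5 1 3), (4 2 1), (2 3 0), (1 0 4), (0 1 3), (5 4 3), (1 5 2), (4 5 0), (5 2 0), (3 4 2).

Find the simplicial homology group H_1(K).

K has 6 vertices, 15 edges, 10 triangles.
rank ∂_1 = 5, rank ∂_2 = 10 ⇒ b_1 = 15 − 5 − 10 = 0; ∂_2 has invariant factor(s) [2] giving torsion. So H_1 ≅ Z/2.

H_1 = Z/2.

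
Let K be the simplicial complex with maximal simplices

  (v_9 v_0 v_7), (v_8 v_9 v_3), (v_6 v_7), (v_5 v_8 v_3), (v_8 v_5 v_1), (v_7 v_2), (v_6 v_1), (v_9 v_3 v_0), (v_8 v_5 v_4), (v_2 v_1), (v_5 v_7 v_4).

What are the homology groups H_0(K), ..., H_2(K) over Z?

H_0 = Z,  H_1 = Z^3,  H_2 = 0.

Fix the vertex order v_0 < v_1 < v_2 < v_3 < v_4 < v_5 < v_6 < v_7 < v_8 < v_9 and write every simplex with vertices in increasing order. Then dim K = 2 and the simplices of K are:

  0-simplices (10): [v_0], [v_1], [v_2], [v_3], [v_4], [v_5], [v_6], [v_7], [v_8], [v_9]
  1-simplices (19): (19 of them)
  2-simplices (7): [v_0,v_3,v_9], [v_0,v_7,v_9], [v_1,v_5,v_8], [v_3,v_5,v_8], [v_3,v_8,v_9], [v_4,v_5,v_7], [v_4,v_5,v_8]

Hence C_0 ≅ Z^10, C_1 ≅ Z^19, C_2 ≅ Z^7.

The boundary map ∂_1: C_1 → C_0 sends each edge [p,q] (with p < q) to q − p.
This gives a 10×19 integer matrix of rank 9; reducing to Smith normal form yields diagonal entries (1,1,1,1,1,1,1,1,1).

The boundary map ∂_2: C_2 → C_1 acts by ∂[p,q,r] = [q,r] − [p,r] + [p,q]. For instance
  ∂[v_4,v_5,v_8] = [v_5,v_8] − [v_4,v_8] + [v_4,v_5],
  ∂[v_1,v_5,v_8] = [v_5,v_8] − [v_1,v_8] + [v_1,v_5].
The 19×7 boundary matrix has rank 7 and Smith normal form diag(1,1,1,1,1,1,1).

Reading off H_k = ker ∂_k / im ∂_{k+1}:

  H_0: rank C_0 − rank ∂_1 = 10 − 9 = 1, and the invariant factors of ∂_1 are all 1, so H_0 = Z.
  H_1: rank ker ∂_1 − rank ∂_2 = (19 − 9) − 7 = 3, and the invariant factors of ∂_2 are all 1, so H_1 = Z^3.
  H_2: rank ker ∂_2 − rank ∂_3 = (7 − 7) − 0 = 0, and there is no ∂_3, so H_2 = 0.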